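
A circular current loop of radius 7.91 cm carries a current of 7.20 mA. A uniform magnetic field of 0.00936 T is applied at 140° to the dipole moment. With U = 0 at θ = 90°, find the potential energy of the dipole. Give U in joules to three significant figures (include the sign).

U ≈ 1.01×10⁻⁶ J

Magnetic moment m = IA = Iπa² = (0.00720)·π·(0.0791)² = 1.415×10⁻⁴ A·m².
U = −m·B = −mB cosθ.
U = −(1.415×10⁻⁴)(0.00936)·cos140° = 1.015×10⁻⁶ J.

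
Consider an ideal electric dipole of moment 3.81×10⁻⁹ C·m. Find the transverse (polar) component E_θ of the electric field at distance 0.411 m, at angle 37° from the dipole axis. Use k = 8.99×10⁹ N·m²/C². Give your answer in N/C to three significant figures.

E_θ ≈ 297 N/C

For a dipole, E_θ = (kp sinθ)/r³.
kp/r³ = (8.99×10⁹)(3.81×10⁻⁹)/(0.411)³ = 493.4 N/C.
E_θ = 493.4·sin37° = 296.9 N/C.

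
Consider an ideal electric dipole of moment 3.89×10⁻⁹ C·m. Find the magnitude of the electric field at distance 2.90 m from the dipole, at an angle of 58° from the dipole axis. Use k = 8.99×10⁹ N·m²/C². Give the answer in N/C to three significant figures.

E ≈ 1.95 N/C

At angle θ the dipole field magnitude is E = (kp/r³)·√(1 + 3cos²θ).
kp/r³ = (8.99×10⁹)(3.89×10⁻⁹) / (2.90)³ = 1.434 N/C.
√(1 + 3cos²58°) = √(1 + 3·0.2808) = √1.8424 ≈ 1.3574.
E ≈ 1.434 × 1.357 = 1.946 N/C.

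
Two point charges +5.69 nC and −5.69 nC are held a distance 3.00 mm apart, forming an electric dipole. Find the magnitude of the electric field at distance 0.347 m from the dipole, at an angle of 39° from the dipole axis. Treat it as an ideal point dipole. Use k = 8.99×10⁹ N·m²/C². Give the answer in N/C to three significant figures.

Dipole moment p = qd = (5.69×10⁻⁹ C)(0.00300 m) = 1.707×10⁻¹¹ C·m.
At angle θ the dipole field magnitude is E = (kp/r³)·√(1 + 3cos²θ).
kp/r³ = (8.99×10⁹)(1.707×10⁻¹¹) / (0.347)³ = 3.673 N/C.
√(1 + 3cos²39°) = √(1 + 3·0.6040) = √2.8119 ≈ 1.6769.
E ≈ 3.673 × 1.677 = 6.159 N/C.

E ≈ 6.16 N/C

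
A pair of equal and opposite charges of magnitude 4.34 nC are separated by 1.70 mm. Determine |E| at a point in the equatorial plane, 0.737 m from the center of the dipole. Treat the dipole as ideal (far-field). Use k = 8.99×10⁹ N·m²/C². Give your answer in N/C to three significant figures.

E ≈ 0.166 N/C

Dipole moment p = qd = (4.34×10⁻⁹ C)(0.00170 m) = 7.378×10⁻¹² C·m.
On the perpendicular bisector E = kp/r³ (half the axial value at the same distance).
E = (8.99×10⁹)(7.378×10⁻¹²) / (0.737)³ = 0.1657 N/C.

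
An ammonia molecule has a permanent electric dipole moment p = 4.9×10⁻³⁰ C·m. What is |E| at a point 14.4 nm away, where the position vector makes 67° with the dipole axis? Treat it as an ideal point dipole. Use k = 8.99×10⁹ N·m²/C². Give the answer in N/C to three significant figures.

E ≈ 1.78×10⁴ N/C

At angle θ the dipole field magnitude is E = (kp/r³)·√(1 + 3cos²θ).
kp/r³ = (8.99×10⁹)(4.90×10⁻³⁰) / (1.44×10⁻⁸)³ = 1.475×10⁴ N/C.
√(1 + 3cos²67°) = √(1 + 3·0.1527) = √1.4580 ≈ 1.2075.
E ≈ 1.475×10⁴ × 1.207 = 1.781×10⁴ N/C.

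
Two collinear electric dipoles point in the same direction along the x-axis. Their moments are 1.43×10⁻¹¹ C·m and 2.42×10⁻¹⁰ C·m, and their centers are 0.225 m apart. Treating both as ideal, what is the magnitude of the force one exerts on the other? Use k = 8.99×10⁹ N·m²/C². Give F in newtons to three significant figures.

On-axis field of dipole 1 at distance r: E = 2kp₁/r³. Force on dipole 2 is F = p₂·dE/dr (gradient along axis).
dE/dr = −6kp₁/r⁴, so |F| = 6kp₁p₂/r⁴ (attractive for aligned moments).
F = 6(8.99×10⁹)(1.43×10⁻¹¹)(2.42×10⁻¹⁰)/(0.225)⁴ = 7.283×10⁻⁸ N.

F ≈ 7.28×10⁻⁸ N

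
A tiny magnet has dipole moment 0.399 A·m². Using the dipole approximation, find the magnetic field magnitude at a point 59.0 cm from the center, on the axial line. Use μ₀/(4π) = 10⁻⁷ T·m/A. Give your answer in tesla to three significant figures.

On axis B = (μ₀/4π)·2m/r³.
B = 2·(10⁻⁷)·(0.399) / (0.590)³ = 3.885×10⁻⁷ T.

B ≈ 3.89×10⁻⁷ T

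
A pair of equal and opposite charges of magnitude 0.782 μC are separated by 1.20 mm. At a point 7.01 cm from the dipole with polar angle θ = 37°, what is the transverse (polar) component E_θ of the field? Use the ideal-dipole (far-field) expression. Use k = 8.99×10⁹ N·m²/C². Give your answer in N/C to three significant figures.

Dipole moment p = qd = (7.82×10⁻⁷ C)(0.00120 m) = 9.384×10⁻¹⁰ C·m.
For a dipole, E_θ = (kp sinθ)/r³.
kp/r³ = (8.99×10⁹)(9.384×10⁻¹⁰)/(0.0701)³ = 2.449×10⁴ N/C.
E_θ = 2.449×10⁴·sin37° = 1.474×10⁴ N/C.

E_θ ≈ 1.47×10⁴ N/C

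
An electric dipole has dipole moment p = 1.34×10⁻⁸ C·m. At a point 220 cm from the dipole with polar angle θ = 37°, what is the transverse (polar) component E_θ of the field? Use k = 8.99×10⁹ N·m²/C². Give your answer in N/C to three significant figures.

E_θ ≈ 6.81 N/C

For a dipole, E_θ = (kp sinθ)/r³.
kp/r³ = (8.99×10⁹)(1.34×10⁻⁸)/(2.20)³ = 11.31 N/C.
E_θ = 11.31·sin37° = 6.809 N/C.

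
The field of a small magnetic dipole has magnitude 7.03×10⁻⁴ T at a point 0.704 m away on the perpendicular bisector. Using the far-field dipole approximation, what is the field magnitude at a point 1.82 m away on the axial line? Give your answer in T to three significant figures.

Dipole fields scale as 1/r³ in the far field.
The axial field is twice the equatorial field at the same r, so the geometry factor is 2/1.
B₂ = B₁ · (2/1) · (r₁/r₂)³ = 7.03×10⁻⁴ · 2 · (0.704/1.82)³.
(r₁/r₂)³ = (0.3868)³ = 0.05788.
B₂ ≈ 8.137×10⁻⁵ T.

B ≈ 8.14×10⁻⁵ T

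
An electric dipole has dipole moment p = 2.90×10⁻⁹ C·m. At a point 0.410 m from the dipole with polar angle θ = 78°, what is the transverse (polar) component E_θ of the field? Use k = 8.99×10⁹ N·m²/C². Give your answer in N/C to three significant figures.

E_θ ≈ 370 N/C

For a dipole, E_θ = (kp sinθ)/r³.
kp/r³ = (8.99×10⁹)(2.90×10⁻⁹)/(0.410)³ = 378.3 N/C.
E_θ = 378.3·sin78° = 370.0 N/C.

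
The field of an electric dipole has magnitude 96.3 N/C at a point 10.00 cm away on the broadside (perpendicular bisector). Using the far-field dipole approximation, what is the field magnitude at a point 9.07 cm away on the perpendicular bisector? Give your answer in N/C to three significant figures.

E ≈ 129 N/C

Dipole fields scale as 1/r³ in the far field; the geometry is the same at both points.
E₂ = E₁ · (r₁/r₂)³ = 96.3 · (10.00/9.07)³.
(r₁/r₂)³ = (1.103)³ = 1.34.
E₂ ≈ 129.1 N/C.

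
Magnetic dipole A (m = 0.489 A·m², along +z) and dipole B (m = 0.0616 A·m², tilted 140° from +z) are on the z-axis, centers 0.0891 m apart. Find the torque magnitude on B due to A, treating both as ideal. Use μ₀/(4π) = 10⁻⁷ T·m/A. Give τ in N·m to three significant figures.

Dipole B is on the axis of dipole A, so B₁ there is axial: B₁ = (μ₀/4π)·2m₁/r³ along +z.
B₁ = 2(10⁻⁷)(0.489)/(0.0891)³ = 1.383×10⁻⁴ T.
τ = m₂ B₁ sinθ.
τ = (0.0616)(1.383×10⁻⁴)·sin140° = 5.475×10⁻⁶ N·m.

τ ≈ 5.47×10⁻⁶ N·m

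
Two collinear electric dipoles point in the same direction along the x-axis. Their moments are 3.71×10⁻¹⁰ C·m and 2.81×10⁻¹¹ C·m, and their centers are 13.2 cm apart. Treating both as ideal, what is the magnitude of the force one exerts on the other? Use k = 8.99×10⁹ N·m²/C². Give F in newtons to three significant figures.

F ≈ 1.85×10⁻⁶ N

On-axis field of dipole 1 at distance r: E = 2kp₁/r³. Force on dipole 2 is F = p₂·dE/dr (gradient along axis).
dE/dr = −6kp₁/r⁴, so |F| = 6kp₁p₂/r⁴ (attractive for aligned moments).
F = 6(8.99×10⁹)(3.71×10⁻¹⁰)(2.81×10⁻¹¹)/(0.132)⁴ = 1.852×10⁻⁶ N.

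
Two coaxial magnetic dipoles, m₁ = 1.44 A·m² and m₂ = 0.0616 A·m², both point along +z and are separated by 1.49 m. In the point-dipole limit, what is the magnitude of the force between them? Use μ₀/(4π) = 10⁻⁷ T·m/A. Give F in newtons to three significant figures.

On-axis B of dipole 1: B = (μ₀/4π)·2m₁/r³. Force on dipole 2: F = m₂·dB/dr.
dB/dr = −(μ₀/4π)·6m₁/r⁴, so |F| = (μ₀/4π)·6m₁m₂/r⁴.
F = 6(10⁻⁷)(1.44)(0.0616)/(1.49)⁴ = 1.080×10⁻⁸ N.

F ≈ 1.08×10⁻⁸ N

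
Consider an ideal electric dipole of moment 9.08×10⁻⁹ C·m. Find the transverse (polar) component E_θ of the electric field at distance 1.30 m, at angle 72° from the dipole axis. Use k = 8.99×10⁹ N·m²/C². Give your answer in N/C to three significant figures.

For a dipole, E_θ = (kp sinθ)/r³.
kp/r³ = (8.99×10⁹)(9.08×10⁻⁹)/(1.30)³ = 37.15 N/C.
E_θ = 37.15·sin72° = 35.34 N/C.

E_θ ≈ 35.3 N/C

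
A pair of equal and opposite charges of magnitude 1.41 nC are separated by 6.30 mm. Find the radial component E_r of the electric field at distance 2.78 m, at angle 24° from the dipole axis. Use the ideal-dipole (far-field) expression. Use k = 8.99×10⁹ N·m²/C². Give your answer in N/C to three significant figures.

Dipole moment p = qd = (1.41×10⁻⁹ C)(0.00630 m) = 8.883×10⁻¹² C·m.
For a dipole, E_r = (2kp cosθ)/r³.
kp/r³ = (8.99×10⁹)(8.883×10⁻¹²)/(2.78)³ = 0.003717 N/C.
E_r = 2·0.003717·cos24° = 0.006791 N/C.

E_r ≈ 0.00679 N/C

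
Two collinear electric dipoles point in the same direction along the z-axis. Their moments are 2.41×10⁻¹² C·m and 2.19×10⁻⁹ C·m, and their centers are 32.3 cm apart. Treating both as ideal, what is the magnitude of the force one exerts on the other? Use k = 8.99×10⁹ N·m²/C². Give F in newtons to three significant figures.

On-axis field of dipole 1 at distance r: E = 2kp₁/r³. Force on dipole 2 is F = p₂·dE/dr (gradient along axis).
dE/dr = −6kp₁/r⁴, so |F| = 6kp₁p₂/r⁴ (attractive for aligned moments).
F = 6(8.99×10⁹)(2.41×10⁻¹²)(2.19×10⁻⁹)/(0.323)⁴ = 2.616×10⁻⁸ N.

F ≈ 2.62×10⁻⁸ N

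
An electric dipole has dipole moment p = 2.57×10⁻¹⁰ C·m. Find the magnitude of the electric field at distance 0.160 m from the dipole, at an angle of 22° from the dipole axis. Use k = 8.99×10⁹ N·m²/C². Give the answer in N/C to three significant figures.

E ≈ 1070 N/C

At angle θ the dipole field magnitude is E = (kp/r³)·√(1 + 3cos²θ).
kp/r³ = (8.99×10⁹)(2.57×10⁻¹⁰) / (0.160)³ = 564.1 N/C.
√(1 + 3cos²22°) = √(1 + 3·0.8597) = √3.5790 ≈ 1.8918.
E ≈ 564.1 × 1.892 = 1067 N/C.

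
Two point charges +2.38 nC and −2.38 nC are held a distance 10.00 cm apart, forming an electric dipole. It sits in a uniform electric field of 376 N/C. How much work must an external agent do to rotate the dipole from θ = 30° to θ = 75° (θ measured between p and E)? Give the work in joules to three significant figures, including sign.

Dipole moment p = qd = (2.38×10⁻⁹ C)(0.100 m) = 2.38×10⁻¹⁰ C·m.
W_ext = ΔU = U(θ₂) − U(θ₁) = −pE cosθ₂ − (−pE cosθ₁) = pE(cosθ₁ − cosθ₂).
W = (2.38×10⁻¹⁰)(376)·(cos30° − cos75°) = (8.949×10⁻⁸)·(+0.6072) = 5.434×10⁻⁸ J.

W ≈ 5.43×10⁻⁸ J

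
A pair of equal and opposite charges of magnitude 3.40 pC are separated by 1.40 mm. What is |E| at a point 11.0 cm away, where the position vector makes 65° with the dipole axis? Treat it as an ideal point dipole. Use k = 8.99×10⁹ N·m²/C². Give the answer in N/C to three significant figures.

E ≈ 0.0398 N/C

Dipole moment p = qd = (3.40×10⁻¹² C)(0.00140 m) = 4.76×10⁻¹⁵ C·m.
At angle θ the dipole field magnitude is E = (kp/r³)·√(1 + 3cos²θ).
kp/r³ = (8.99×10⁹)(4.76×10⁻¹⁵) / (0.110)³ = 0.03215 N/C.
√(1 + 3cos²65°) = √(1 + 3·0.1786) = √1.5358 ≈ 1.2393.
E ≈ 0.03215 × 1.239 = 0.03984 N/C.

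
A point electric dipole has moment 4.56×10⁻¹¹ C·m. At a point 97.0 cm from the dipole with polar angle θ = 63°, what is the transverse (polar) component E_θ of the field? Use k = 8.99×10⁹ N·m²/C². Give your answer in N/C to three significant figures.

E_θ ≈ 0.400 N/C

For a dipole, E_θ = (kp sinθ)/r³.
kp/r³ = (8.99×10⁹)(4.56×10⁻¹¹)/(0.970)³ = 0.4492 N/C.
E_θ = 0.4492·sin63° = 0.4002 N/C.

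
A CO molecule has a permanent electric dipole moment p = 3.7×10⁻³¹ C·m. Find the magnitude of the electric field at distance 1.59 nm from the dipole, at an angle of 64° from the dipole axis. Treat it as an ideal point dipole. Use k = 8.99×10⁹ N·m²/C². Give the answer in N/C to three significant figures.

E ≈ 1.04×10⁶ N/C

At angle θ the dipole field magnitude is E = (kp/r³)·√(1 + 3cos²θ).
kp/r³ = (8.99×10⁹)(3.70×10⁻³¹) / (1.59×10⁻⁹)³ = 8.275×10⁵ N/C.
√(1 + 3cos²64°) = √(1 + 3·0.1922) = √1.5765 ≈ 1.2556.
E ≈ 8.275×10⁵ × 1.256 = 1.039×10⁶ N/C.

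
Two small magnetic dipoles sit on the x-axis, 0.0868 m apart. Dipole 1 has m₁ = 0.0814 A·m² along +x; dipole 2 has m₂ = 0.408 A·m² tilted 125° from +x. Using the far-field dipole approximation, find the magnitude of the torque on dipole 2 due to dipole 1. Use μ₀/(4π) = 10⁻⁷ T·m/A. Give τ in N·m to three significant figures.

Dipole B is on the axis of dipole A, so B₁ there is axial: B₁ = (μ₀/4π)·2m₁/r³ along +x.
B₁ = 2(10⁻⁷)(0.0814)/(0.0868)³ = 2.489×10⁻⁵ T.
τ = m₂ B₁ sinθ.
τ = (0.408)(2.489×10⁻⁵)·sin125° = 8.320×10⁻⁶ N·m.

τ ≈ 8.32×10⁻⁶ N·m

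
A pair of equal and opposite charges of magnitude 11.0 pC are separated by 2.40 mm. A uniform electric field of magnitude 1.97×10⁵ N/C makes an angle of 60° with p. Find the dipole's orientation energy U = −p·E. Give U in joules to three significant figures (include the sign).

Dipole moment p = qd = (1.10×10⁻¹¹ C)(0.00240 m) = 2.64×10⁻¹⁴ C·m.
U = −p·E = −pE cosθ.
U = −(2.64×10⁻¹⁴)(1.97×10⁵)·cos60° = -2.600×10⁻⁹ J.

U ≈ -2.60×10⁻⁹ J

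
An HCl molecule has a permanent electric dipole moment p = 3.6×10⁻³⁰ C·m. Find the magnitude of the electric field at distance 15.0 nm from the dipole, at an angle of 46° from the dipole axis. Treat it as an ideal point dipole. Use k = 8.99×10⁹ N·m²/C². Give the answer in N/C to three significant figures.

At angle θ the dipole field magnitude is E = (kp/r³)·√(1 + 3cos²θ).
kp/r³ = (8.99×10⁹)(3.60×10⁻³⁰) / (1.50×10⁻⁸)³ = 9589 N/C.
√(1 + 3cos²46°) = √(1 + 3·0.4826) = √2.4477 ≈ 1.5645.
E ≈ 9589 × 1.564 = 1.500×10⁴ N/C.

E ≈ 1.50×10⁴ N/C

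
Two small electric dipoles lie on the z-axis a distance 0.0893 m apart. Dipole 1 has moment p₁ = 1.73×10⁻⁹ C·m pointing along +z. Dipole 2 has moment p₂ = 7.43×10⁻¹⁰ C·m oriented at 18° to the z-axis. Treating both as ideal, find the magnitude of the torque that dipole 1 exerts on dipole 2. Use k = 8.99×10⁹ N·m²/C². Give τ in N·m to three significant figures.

τ ≈ 1.00×10⁻⁵ N·m

The second dipole sits on the axis of the first, so the field there is axial: E₁ = 2kp₁/r³ along +z.
E₁ = 2(8.99×10⁹)(1.73×10⁻⁹)/(0.0893)³ = 4.368×10⁴ N/C.
Torque on the second dipole: τ = p₂ E₁ sinθ.
τ = (7.43×10⁻¹⁰)(4.368×10⁴)·sin18° = 1.003×10⁻⁵ N·m.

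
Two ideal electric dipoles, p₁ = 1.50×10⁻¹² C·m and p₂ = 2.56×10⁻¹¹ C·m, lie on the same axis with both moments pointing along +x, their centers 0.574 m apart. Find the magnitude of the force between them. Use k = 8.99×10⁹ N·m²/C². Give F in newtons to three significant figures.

On-axis field of dipole 1 at distance r: E = 2kp₁/r³. Force on dipole 2 is F = p₂·dE/dr (gradient along axis).
dE/dr = −6kp₁/r⁴, so |F| = 6kp₁p₂/r⁴ (attractive for aligned moments).
F = 6(8.99×10⁹)(1.50×10⁻¹²)(2.56×10⁻¹¹)/(0.574)⁴ = 1.908×10⁻¹¹ N.

F ≈ 1.91×10⁻¹¹ N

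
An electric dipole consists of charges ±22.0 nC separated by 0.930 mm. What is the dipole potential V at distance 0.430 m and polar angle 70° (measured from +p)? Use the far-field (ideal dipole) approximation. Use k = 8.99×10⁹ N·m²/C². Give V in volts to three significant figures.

V ≈ 0.340 V

Dipole moment p = qd = (2.20×10⁻⁸ C)(9.30×10⁻⁴ m) = 2.046×10⁻¹¹ C·m.
The dipole potential is V = kp cosθ / r².
V = (8.99×10⁹)(2.046×10⁻¹¹)·cos70° / (0.430)² = 0.3402 V.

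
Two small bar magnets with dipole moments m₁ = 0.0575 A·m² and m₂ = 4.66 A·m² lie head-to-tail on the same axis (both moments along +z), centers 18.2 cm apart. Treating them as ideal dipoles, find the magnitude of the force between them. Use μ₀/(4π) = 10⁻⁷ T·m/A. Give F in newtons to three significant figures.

On-axis B of dipole 1: B = (μ₀/4π)·2m₁/r³. Force on dipole 2: F = m₂·dB/dr.
dB/dr = −(μ₀/4π)·6m₁/r⁴, so |F| = (μ₀/4π)·6m₁m₂/r⁴.
F = 6(10⁻⁷)(0.0575)(4.66)/(0.182)⁴ = 1.465×10⁻⁴ N.

F ≈ 1.47×10⁻⁴ N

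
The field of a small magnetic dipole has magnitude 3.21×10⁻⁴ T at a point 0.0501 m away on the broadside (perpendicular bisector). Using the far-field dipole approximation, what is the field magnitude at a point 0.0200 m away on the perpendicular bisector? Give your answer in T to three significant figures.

B ≈ 0.00505 T

Dipole fields scale as 1/r³ in the far field; the geometry is the same at both points.
B₂ = B₁ · (r₁/r₂)³ = 3.21×10⁻⁴ · (0.0501/0.0200)³.
(r₁/r₂)³ = (2.505)³ = 15.72.
B₂ ≈ 0.005046 T.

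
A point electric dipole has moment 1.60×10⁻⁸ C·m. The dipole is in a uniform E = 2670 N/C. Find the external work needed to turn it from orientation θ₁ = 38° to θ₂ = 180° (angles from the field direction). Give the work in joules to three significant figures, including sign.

W ≈ 7.64×10⁻⁵ J

W_ext = ΔU = U(θ₂) − U(θ₁) = −pE cosθ₂ − (−pE cosθ₁) = pE(cosθ₁ − cosθ₂).
W = (1.60×10⁻⁸)(2670)·(cos38° − cos180°) = (4.272×10⁻⁵)·(+1.7880) = 7.638×10⁻⁵ J.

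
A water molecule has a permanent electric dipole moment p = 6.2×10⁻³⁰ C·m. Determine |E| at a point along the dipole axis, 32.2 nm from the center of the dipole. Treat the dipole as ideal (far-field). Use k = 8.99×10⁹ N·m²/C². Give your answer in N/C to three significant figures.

E ≈ 3340 N/C

On the dipole axis E = 2kp/r³.
E = 2·(8.99×10⁹)(6.20×10⁻³⁰) / (3.22×10⁻⁸)³ = 3339 N/C.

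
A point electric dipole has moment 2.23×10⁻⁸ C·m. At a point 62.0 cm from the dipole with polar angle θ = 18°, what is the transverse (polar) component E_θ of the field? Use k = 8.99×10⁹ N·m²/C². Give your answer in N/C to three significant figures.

E_θ ≈ 260 N/C

For a dipole, E_θ = (kp sinθ)/r³.
kp/r³ = (8.99×10⁹)(2.23×10⁻⁸)/(0.620)³ = 841.2 N/C.
E_θ = 841.2·sin18° = 259.9 N/C.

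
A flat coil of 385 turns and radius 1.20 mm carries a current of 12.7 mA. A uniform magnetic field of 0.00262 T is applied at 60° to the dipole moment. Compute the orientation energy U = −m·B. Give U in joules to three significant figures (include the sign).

U ≈ -2.90×10⁻⁸ J

m = NIA = NIπa² = 385·(0.0127)·π·(0.00120)² = 2.212×10⁻⁵ A·m².
U = −m·B = −mB cosθ.
U = −(2.212×10⁻⁵)(0.00262)·cos60° = -2.898×10⁻⁸ J.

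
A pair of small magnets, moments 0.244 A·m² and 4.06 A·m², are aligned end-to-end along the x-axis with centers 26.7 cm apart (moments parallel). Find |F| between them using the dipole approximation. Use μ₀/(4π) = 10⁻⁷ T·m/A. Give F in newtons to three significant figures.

On-axis B of dipole 1: B = (μ₀/4π)·2m₁/r³. Force on dipole 2: F = m₂·dB/dr.
dB/dr = −(μ₀/4π)·6m₁/r⁴, so |F| = (μ₀/4π)·6m₁m₂/r⁴.
F = 6(10⁻⁷)(0.244)(4.06)/(0.267)⁴ = 1.170×10⁻⁴ N.

F ≈ 1.17×10⁻⁴ N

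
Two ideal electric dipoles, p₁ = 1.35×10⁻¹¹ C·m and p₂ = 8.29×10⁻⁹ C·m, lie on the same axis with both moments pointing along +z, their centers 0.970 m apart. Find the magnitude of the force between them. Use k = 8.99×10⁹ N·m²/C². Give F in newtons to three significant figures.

On-axis field of dipole 1 at distance r: E = 2kp₁/r³. Force on dipole 2 is F = p₂·dE/dr (gradient along axis).
dE/dr = −6kp₁/r⁴, so |F| = 6kp₁p₂/r⁴ (attractive for aligned moments).
F = 6(8.99×10⁹)(1.35×10⁻¹¹)(8.29×10⁻⁹)/(0.970)⁴ = 6.819×10⁻⁹ N.

F ≈ 6.82×10⁻⁹ N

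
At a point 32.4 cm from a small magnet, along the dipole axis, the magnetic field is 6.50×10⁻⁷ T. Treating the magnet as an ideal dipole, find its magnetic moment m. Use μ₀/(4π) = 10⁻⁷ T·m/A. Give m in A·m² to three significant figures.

m ≈ 0.111 A·m²

On axis B = (μ₀/4π)·2m/r³, so m = Br³·4π/(μ₀·2).
m = (6.50×10⁻⁷)·(0.324)³ / (2·10⁻⁷) = 0.1105 A·m².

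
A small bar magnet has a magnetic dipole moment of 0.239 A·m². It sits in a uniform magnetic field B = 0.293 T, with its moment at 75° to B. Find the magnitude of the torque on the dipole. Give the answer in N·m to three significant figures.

τ ≈ 0.0676 N·m

Torque on a magnetic dipole: τ = mB sinθ.
τ = (0.239)(0.293)·sin75° = 0.06764 N·m.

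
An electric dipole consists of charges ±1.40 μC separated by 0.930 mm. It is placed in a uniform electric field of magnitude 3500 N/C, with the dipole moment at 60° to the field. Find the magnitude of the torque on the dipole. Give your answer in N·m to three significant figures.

Dipole moment p = qd = (1.40×10⁻⁶ C)(9.30×10⁻⁴ m) = 1.302×10⁻⁹ C·m.
Torque on an electric dipole: τ = pE sinθ.
τ = (1.302×10⁻⁹)(3500)·sin60° = 3.946×10⁻⁶ N·m.

τ ≈ 3.95×10⁻⁶ N·m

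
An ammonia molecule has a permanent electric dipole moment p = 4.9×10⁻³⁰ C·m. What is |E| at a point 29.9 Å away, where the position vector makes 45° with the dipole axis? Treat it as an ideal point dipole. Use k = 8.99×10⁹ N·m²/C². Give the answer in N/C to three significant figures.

At angle θ the dipole field magnitude is E = (kp/r³)·√(1 + 3cos²θ).
kp/r³ = (8.99×10⁹)(4.90×10⁻³⁰) / (2.99×10⁻⁹)³ = 1.648×10⁶ N/C.
√(1 + 3cos²45°) = √(1 + 3·0.5000) = √2.5000 ≈ 1.5811.
E ≈ 1.648×10⁶ × 1.581 = 2.606×10⁶ N/C.

E ≈ 2.61×10⁶ N/C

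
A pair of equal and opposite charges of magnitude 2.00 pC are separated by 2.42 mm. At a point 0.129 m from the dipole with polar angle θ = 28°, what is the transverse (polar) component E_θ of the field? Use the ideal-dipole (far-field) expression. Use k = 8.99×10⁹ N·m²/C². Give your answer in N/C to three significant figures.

Dipole moment p = qd = (2.00×10⁻¹² C)(0.00242 m) = 4.84×10⁻¹⁵ C·m.
For a dipole, E_θ = (kp sinθ)/r³.
kp/r³ = (8.99×10⁹)(4.84×10⁻¹⁵)/(0.129)³ = 0.02027 N/C.
E_θ = 0.02027·sin28° = 0.009516 N/C.

E_θ ≈ 0.00952 N/C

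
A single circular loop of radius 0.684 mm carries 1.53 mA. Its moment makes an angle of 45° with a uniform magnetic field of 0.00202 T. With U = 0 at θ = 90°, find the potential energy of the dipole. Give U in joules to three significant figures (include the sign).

U ≈ -3.21×10⁻¹² J

Magnetic moment m = IA = Iπa² = (0.00153)·π·(6.84×10⁻⁴)² = 2.249×10⁻⁹ A·m².
U = −m·B = −mB cosθ.
U = −(2.249×10⁻⁹)(0.00202)·cos45° = -3.212×10⁻¹² J.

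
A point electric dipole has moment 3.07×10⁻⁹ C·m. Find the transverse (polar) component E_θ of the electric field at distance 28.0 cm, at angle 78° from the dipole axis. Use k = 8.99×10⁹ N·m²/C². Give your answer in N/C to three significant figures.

E_θ ≈ 1230 N/C

For a dipole, E_θ = (kp sinθ)/r³.
kp/r³ = (8.99×10⁹)(3.07×10⁻⁹)/(0.280)³ = 1257 N/C.
E_θ = 1257·sin78° = 1230 N/C.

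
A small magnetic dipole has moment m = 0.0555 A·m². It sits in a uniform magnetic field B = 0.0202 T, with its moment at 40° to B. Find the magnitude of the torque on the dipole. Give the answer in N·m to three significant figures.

Torque on a magnetic dipole: τ = mB sinθ.
τ = (0.0555)(0.0202)·sin40° = 7.206×10⁻⁴ N·m.

τ ≈ 7.21×10⁻⁴ N·m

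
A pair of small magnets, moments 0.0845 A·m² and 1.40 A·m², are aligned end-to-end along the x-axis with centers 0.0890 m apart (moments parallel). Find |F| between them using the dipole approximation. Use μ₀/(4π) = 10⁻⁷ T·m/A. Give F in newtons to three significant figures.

On-axis B of dipole 1: B = (μ₀/4π)·2m₁/r³. Force on dipole 2: F = m₂·dB/dr.
dB/dr = −(μ₀/4π)·6m₁/r⁴, so |F| = (μ₀/4π)·6m₁m₂/r⁴.
F = 6(10⁻⁷)(0.0845)(1.40)/(0.0890)⁴ = 0.001131 N.

F ≈ 0.00113 N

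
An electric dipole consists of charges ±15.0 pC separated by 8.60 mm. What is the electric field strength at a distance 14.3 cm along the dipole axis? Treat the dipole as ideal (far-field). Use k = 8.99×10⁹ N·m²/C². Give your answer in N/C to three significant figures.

E ≈ 0.793 N/C

Dipole moment p = qd = (1.50×10⁻¹¹ C)(0.00860 m) = 1.29×10⁻¹³ C·m.
On the dipole axis E = 2kp/r³.
E = 2·(8.99×10⁹)(1.29×10⁻¹³) / (0.143)³ = 0.7932 N/C.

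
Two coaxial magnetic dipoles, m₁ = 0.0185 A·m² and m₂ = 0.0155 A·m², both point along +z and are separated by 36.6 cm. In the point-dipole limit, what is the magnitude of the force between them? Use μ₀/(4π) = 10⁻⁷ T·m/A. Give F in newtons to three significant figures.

On-axis B of dipole 1: B = (μ₀/4π)·2m₁/r³. Force on dipole 2: F = m₂·dB/dr.
dB/dr = −(μ₀/4π)·6m₁/r⁴, so |F| = (μ₀/4π)·6m₁m₂/r⁴.
F = 6(10⁻⁷)(0.0185)(0.0155)/(0.366)⁴ = 9.588×10⁻⁹ N.

F ≈ 9.59×10⁻⁹ N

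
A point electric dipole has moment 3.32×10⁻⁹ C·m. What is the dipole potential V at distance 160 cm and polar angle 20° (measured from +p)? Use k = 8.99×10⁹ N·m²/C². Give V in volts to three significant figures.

V ≈ 11.0 V

The dipole potential is V = kp cosθ / r².
V = (8.99×10⁹)(3.32×10⁻⁹)·cos20° / (1.60)² = 10.96 V.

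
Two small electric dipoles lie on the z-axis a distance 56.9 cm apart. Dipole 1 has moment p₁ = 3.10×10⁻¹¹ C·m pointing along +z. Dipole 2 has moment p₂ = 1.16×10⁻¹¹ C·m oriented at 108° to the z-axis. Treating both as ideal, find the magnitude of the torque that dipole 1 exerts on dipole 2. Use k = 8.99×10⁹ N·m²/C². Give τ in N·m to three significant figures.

The second dipole sits on the axis of the first, so the field there is axial: E₁ = 2kp₁/r³ along +z.
E₁ = 2(8.99×10⁹)(3.10×10⁻¹¹)/(0.569)³ = 3.026 N/C.
Torque on the second dipole: τ = p₂ E₁ sinθ.
τ = (1.16×10⁻¹¹)(3.026)·sin108° = 3.338×10⁻¹¹ N·m.

τ ≈ 3.34×10⁻¹¹ N·m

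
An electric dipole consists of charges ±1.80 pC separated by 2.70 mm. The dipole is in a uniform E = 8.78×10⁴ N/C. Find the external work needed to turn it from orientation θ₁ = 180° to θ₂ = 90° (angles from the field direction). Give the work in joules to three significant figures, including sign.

Dipole moment p = qd = (1.80×10⁻¹² C)(0.00270 m) = 4.86×10⁻¹⁵ C·m.
W_ext = ΔU = U(θ₂) − U(θ₁) = −pE cosθ₂ − (−pE cosθ₁) = pE(cosθ₁ − cosθ₂).
W = (4.86×10⁻¹⁵)(8.78×10⁴)·(cos180° − cos90°) = (4.267×10⁻¹⁰)·(-1.0000) = -4.267×10⁻¹⁰ J.

W ≈ -4.27×10⁻¹⁰ J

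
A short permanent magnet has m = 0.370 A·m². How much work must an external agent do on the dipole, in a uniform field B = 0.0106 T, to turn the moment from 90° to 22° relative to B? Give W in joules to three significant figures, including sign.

W_ext = ΔU = −mB cosθ₂ + mB cosθ₁ = mB(cosθ₁ − cosθ₂).
W = (0.370)(0.0106)·(cos90° − cos22°) = (0.003922)·(-0.9272) = -0.003636 J.

W ≈ -0.00364 J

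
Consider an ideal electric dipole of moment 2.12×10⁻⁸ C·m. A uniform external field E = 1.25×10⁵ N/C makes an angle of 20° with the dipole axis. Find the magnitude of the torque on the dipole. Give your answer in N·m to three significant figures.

Torque on an electric dipole: τ = pE sinθ.
τ = (2.12×10⁻⁸)(1.25×10⁵)·sin20° = 9.064×10⁻⁴ N·m.

τ ≈ 9.06×10⁻⁴ N·m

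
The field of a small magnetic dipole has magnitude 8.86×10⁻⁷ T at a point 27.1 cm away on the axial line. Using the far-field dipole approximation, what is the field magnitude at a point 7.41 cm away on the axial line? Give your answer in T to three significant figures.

Dipole fields scale as 1/r³ in the far field; the geometry is the same at both points.
B₂ = B₁ · (r₁/r₂)³ = 8.86×10⁻⁷ · (27.1/7.41)³.
(r₁/r₂)³ = (3.657)³ = 48.92.
B₂ ≈ 4.334×10⁻⁵ T.

B ≈ 4.33×10⁻⁵ T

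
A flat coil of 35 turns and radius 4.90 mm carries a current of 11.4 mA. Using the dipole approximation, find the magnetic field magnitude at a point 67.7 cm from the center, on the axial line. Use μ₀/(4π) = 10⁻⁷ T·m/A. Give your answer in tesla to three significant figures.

m = NIA = NIπa² = 35·(0.0114)·π·(0.00490)² = 3.01×10⁻⁵ A·m².
On axis B = (μ₀/4π)·2m/r³.
B = 2·(10⁻⁷)·(3.01×10⁻⁵) / (0.677)³ = 1.940×10⁻¹¹ T.

B ≈ 1.94×10⁻¹¹ T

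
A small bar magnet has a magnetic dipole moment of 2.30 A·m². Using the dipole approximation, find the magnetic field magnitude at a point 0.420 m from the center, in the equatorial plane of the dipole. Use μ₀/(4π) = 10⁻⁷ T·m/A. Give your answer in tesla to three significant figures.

In the equatorial plane B = (μ₀/4π)·m/r³ (half the axial value).
B = (10⁻⁷)·(2.30) / (0.420)³ = 3.104×10⁻⁶ T.

B ≈ 3.10×10⁻⁶ T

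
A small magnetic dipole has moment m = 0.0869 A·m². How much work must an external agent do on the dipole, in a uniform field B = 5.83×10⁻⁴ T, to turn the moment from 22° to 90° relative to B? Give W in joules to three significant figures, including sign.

W_ext = ΔU = −mB cosθ₂ + mB cosθ₁ = mB(cosθ₁ − cosθ₂).
W = (0.0869)(5.83×10⁻⁴)·(cos22° − cos90°) = (5.066×10⁻⁵)·(+0.9272) = 4.697×10⁻⁵ J.

W ≈ 4.70×10⁻⁵ J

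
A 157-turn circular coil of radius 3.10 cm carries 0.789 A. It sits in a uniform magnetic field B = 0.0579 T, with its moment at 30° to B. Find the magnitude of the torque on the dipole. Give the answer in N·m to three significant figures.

m = NIA = NIπa² = 157·(0.789)·π·(0.0310)² = 0.374 A·m².
Torque on a magnetic dipole: τ = mB sinθ.
τ = (0.374)(0.0579)·sin30° = 0.01083 N·m.

τ ≈ 0.0108 N·m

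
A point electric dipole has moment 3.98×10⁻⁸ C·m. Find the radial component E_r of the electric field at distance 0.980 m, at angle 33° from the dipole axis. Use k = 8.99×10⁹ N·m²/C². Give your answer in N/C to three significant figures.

For a dipole, E_r = (2kp cosθ)/r³.
kp/r³ = (8.99×10⁹)(3.98×10⁻⁸)/(0.980)³ = 380.2 N/C.
E_r = 2·380.2·cos33° = 637.7 N/C.

E_r ≈ 638 N/C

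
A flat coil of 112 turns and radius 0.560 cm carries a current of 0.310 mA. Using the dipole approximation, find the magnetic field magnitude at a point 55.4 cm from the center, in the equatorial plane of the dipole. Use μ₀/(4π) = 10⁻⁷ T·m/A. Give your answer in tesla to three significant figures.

m = NIA = NIπa² = 112·(3.10×10⁻⁴)·π·(0.00560)² = 3.421×10⁻⁶ A·m².
In the equatorial plane B = (μ₀/4π)·m/r³ (half the axial value).
B = (10⁻⁷)·(3.421×10⁻⁶) / (0.554)³ = 2.012×10⁻¹² T.

B ≈ 2.01×10⁻¹² T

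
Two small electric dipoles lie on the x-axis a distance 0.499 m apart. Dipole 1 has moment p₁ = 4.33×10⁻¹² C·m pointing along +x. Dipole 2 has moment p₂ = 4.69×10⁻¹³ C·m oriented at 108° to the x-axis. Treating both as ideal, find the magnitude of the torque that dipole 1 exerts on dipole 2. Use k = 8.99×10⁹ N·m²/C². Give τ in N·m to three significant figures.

The second dipole sits on the axis of the first, so the field there is axial: E₁ = 2kp₁/r³ along +x.
E₁ = 2(8.99×10⁹)(4.33×10⁻¹²)/(0.499)³ = 0.6266 N/C.
Torque on the second dipole: τ = p₂ E₁ sinθ.
τ = (4.69×10⁻¹³)(0.6266)·sin108° = 2.795×10⁻¹³ N·m.

τ ≈ 2.79×10⁻¹³ N·m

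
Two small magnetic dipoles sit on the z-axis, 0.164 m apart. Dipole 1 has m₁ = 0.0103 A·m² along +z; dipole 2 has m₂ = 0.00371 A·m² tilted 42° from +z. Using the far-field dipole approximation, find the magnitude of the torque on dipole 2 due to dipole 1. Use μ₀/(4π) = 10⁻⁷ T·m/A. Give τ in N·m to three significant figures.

Dipole B is on the axis of dipole A, so B₁ there is axial: B₁ = (μ₀/4π)·2m₁/r³ along +z.
B₁ = 2(10⁻⁷)(0.0103)/(0.164)³ = 4.670×10⁻⁷ T.
τ = m₂ B₁ sinθ.
τ = (0.00371)(4.670×10⁻⁷)·sin42° = 1.159×10⁻⁹ N·m.

τ ≈ 1.16×10⁻⁹ N·m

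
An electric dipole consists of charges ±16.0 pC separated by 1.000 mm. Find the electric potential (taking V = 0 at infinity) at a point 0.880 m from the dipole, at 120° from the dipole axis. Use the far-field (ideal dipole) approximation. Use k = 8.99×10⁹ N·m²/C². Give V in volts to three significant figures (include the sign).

V ≈ -9.29×10⁻⁵ V

Dipole moment p = qd = (1.60×10⁻¹¹ C)(0.00100 m) = 1.60×10⁻¹⁴ C·m.
The dipole potential is V = kp cosθ / r².
V = (8.99×10⁹)(1.60×10⁻¹⁴)·cos120° / (0.880)² = -9.287×10⁻⁵ V.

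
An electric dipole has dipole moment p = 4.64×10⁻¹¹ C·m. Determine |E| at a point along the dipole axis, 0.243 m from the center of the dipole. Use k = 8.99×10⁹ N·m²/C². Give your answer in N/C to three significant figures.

On the dipole axis E = 2kp/r³.
E = 2·(8.99×10⁹)(4.64×10⁻¹¹) / (0.243)³ = 58.14 N/C.

E ≈ 58.1 N/C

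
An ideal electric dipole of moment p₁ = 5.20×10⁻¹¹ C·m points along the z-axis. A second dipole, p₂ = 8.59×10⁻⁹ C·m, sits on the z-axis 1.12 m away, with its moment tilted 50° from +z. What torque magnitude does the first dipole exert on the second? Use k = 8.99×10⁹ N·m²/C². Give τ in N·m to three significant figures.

The second dipole sits on the axis of the first, so the field there is axial: E₁ = 2kp₁/r³ along +z.
E₁ = 2(8.99×10⁹)(5.20×10⁻¹¹)/(1.12)³ = 0.6655 N/C.
Torque on the second dipole: τ = p₂ E₁ sinθ.
τ = (8.59×10⁻⁹)(0.6655)·sin50° = 4.379×10⁻⁹ N·m.

τ ≈ 4.38×10⁻⁹ N·m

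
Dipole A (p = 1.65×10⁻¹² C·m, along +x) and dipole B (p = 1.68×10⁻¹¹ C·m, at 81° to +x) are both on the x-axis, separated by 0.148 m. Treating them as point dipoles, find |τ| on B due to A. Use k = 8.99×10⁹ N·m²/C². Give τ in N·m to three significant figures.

The second dipole sits on the axis of the first, so the field there is axial: E₁ = 2kp₁/r³ along +x.
E₁ = 2(8.99×10⁹)(1.65×10⁻¹²)/(0.148)³ = 9.151 N/C.
Torque on the second dipole: τ = p₂ E₁ sinθ.
τ = (1.68×10⁻¹¹)(9.151)·sin81° = 1.519×10⁻¹⁰ N·m.

τ ≈ 1.52×10⁻¹⁰ N·m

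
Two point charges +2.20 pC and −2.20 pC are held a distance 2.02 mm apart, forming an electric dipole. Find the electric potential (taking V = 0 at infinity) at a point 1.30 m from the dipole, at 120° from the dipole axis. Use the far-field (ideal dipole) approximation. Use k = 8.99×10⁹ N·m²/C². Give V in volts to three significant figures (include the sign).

Dipole moment p = qd = (2.20×10⁻¹² C)(0.00202 m) = 4.444×10⁻¹⁵ C·m.
The dipole potential is V = kp cosθ / r².
V = (8.99×10⁹)(4.444×10⁻¹⁵)·cos120° / (1.30)² = -1.182×10⁻⁵ V.

V ≈ -1.18×10⁻⁵ V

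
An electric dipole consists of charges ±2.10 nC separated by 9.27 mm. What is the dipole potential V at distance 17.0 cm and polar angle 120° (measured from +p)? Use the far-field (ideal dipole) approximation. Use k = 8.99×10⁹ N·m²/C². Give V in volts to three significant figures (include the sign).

V ≈ -3.03 V

Dipole moment p = qd = (2.10×10⁻⁹ C)(0.00927 m) = 1.947×10⁻¹¹ C·m.
The dipole potential is V = kp cosθ / r².
V = (8.99×10⁹)(1.947×10⁻¹¹)·cos120° / (0.170)² = -3.028 V.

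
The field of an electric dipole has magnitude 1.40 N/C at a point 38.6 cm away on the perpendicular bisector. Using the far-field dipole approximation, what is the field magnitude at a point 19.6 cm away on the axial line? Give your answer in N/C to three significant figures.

Dipole fields scale as 1/r³ in the far field.
The axial field is twice the equatorial field at the same r, so the geometry factor is 2/1.
E₂ = E₁ · (2/1) · (r₁/r₂)³ = 1.40 · 2 · (38.6/19.6)³.
(r₁/r₂)³ = (1.969)³ = 7.638.
E₂ ≈ 21.39 N/C.

E ≈ 21.4 N/C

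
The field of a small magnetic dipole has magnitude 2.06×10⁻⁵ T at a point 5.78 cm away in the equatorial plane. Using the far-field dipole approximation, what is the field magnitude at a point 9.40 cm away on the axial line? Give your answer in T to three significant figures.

B ≈ 9.58×10⁻⁶ T

Dipole fields scale as 1/r³ in the far field.
The axial field is twice the equatorial field at the same r, so the geometry factor is 2/1.
B₂ = B₁ · (2/1) · (r₁/r₂)³ = 2.06×10⁻⁵ · 2 · (5.78/9.40)³.
(r₁/r₂)³ = (0.6149)³ = 0.2325.
B₂ ≈ 9.578×10⁻⁶ T.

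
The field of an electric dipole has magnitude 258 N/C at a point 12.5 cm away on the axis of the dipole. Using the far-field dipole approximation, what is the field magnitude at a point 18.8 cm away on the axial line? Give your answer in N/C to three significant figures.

Dipole fields scale as 1/r³ in the far field; the geometry is the same at both points.
E₂ = E₁ · (r₁/r₂)³ = 258 · (12.5/18.8)³.
(r₁/r₂)³ = (0.6649)³ = 0.2939.
E₂ ≈ 75.84 N/C.

E ≈ 75.8 N/C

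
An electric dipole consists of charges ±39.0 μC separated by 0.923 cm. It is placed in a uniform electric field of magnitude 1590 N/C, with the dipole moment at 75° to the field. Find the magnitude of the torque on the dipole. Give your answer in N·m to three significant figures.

τ ≈ 5.53×10⁻⁴ N·m

Dipole moment p = qd = (3.90×10⁻⁵ C)(0.00923 m) = 3.60×10⁻⁷ C·m.
Torque on an electric dipole: τ = pE sinθ.
τ = (3.60×10⁻⁷)(1590)·sin75° = 5.529×10⁻⁴ N·m.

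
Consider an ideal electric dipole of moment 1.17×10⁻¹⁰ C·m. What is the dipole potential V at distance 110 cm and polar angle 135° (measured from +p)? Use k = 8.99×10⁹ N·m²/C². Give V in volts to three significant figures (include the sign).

The dipole potential is V = kp cosθ / r².
V = (8.99×10⁹)(1.17×10⁻¹⁰)·cos135° / (1.10)² = -0.6147 V.

V ≈ -0.615 V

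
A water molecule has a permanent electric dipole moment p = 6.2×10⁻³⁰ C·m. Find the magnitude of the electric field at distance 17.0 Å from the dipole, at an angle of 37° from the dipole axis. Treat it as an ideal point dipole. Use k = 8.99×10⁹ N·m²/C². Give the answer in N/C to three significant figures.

At angle θ the dipole field magnitude is E = (kp/r³)·√(1 + 3cos²θ).
kp/r³ = (8.99×10⁹)(6.20×10⁻³⁰) / (1.70×10⁻⁹)³ = 1.135×10⁷ N/C.
√(1 + 3cos²37°) = √(1 + 3·0.6378) = √2.9135 ≈ 1.7069.
E ≈ 1.135×10⁷ × 1.707 = 1.936×10⁷ N/C.

E ≈ 1.94×10⁷ N/C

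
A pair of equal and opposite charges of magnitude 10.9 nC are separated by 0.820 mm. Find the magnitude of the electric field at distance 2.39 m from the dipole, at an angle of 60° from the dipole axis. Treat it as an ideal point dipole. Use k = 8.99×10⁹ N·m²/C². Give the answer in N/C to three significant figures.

Dipole moment p = qd = (1.09×10⁻⁸ C)(8.20×10⁻⁴ m) = 8.938×10⁻¹² C·m.
At angle θ the dipole field magnitude is E = (kp/r³)·√(1 + 3cos²θ).
kp/r³ = (8.99×10⁹)(8.938×10⁻¹²) / (2.39)³ = 0.005886 N/C.
√(1 + 3cos²60°) = √(1 + 3·0.2500) = √1.7500 ≈ 1.3229.
E ≈ 0.005886 × 1.323 = 0.007786 N/C.

E ≈ 0.00779 N/C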